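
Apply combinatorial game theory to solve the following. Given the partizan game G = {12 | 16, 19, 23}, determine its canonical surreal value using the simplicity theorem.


Left options: {12}, max = 12
Right options: {16, 19, 23}, min = 16
All options are numbers and max(Left) < min(Right), so by the simplicity theorem the value is the simplest (earliest-born) number strictly between 12 and 16.
Integers 13 through 15 all lie strictly between 12 and 16.
Among integers, the simplest (lowest birthday = smallest |n|; 0 is born on day 0, +-n on day n) is 13.
No non-integer in the interval can be simpler: if x is a non-integer in the interval, then floor(x) or ceil(x) also lies in the interval (the interval contains an integer), and both are proper prefixes of x's sign expansion, i.e. born earlier. So the game value is 13.
Game value = 13

13


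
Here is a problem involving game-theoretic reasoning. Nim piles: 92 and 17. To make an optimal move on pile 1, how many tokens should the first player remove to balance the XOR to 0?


Piles: 92 and 17
Current XOR: 92 XOR 17 = 77 (non-zero, so this is an N-position).
To make the XOR zero, we need to find a move that balances the piles.
For pile 1 (size 92): target = 92 XOR 77 = 17
We reduce pile 1 from 92 to 17.
Tokens removed: 92 - 17 = 75
Verification: 17 XOR 17 = 0

75


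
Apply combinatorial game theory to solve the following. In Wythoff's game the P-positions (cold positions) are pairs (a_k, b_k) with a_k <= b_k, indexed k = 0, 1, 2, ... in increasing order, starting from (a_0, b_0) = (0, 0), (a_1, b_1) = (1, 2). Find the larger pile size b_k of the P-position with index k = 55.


By Wythoff's theorem, a_k = floor(k * phi) and b_k = floor(k * phi^2) = a_k + k, where phi = (1 + sqrt(5))/2 is the golden ratio.
phi = (1 + sqrt(5))/2 = 1.618034
phi^2 = phi + 1 = 2.618034
k = 55
k * phi^2 = 55 * 2.618034 = 143.991869
b_55 = floor(k * phi^2) = 143 (check: a_55 + k = 88 + 55 = 143)

143


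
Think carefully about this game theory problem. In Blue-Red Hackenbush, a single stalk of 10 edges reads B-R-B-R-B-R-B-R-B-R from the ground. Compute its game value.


Edges (from ground): B-R-B-R-B-R-B-R-B-R
By Berlekamp's sign-expansion rule, a Blue-Red Hackenbush stalk has the value of the surreal number whose sign sequence is the edge sequence with B -> + and R -> -.
Sign sequence: +-+-+-+-+-
Trace the sign expansion in the surreal number tree, starting from 0:
Edge 1: B (sign +) -> bounds (0, +inf), value = 1
Edge 2: R (sign -) -> bounds (0, 1), value = 1/2
Edge 3: B (sign +) -> bounds (1/2, 1), value = 3/4
Edge 4: R (sign -) -> bounds (1/2, 3/4), value = 5/8
Edge 5: B (sign +) -> bounds (5/8, 3/4), value = 11/16
Edge 6: R (sign -) -> bounds (5/8, 11/16), value = 21/32
Edge 7: B (sign +) -> bounds (21/32, 11/16), value = 43/64
Edge 8: R (sign -) -> bounds (21/32, 43/64), value = 85/128
Edge 9: B (sign +) -> bounds (85/128, 43/64), value = 171/256
Edge 10: R (sign -) -> bounds (85/128, 171/256), value = 341/512
Game value = 341/512

341/512


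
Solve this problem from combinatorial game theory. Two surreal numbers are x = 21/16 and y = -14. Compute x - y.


x = 21/16, y = -14
Converting to common denominator: 16
x = 21/16, y = -224/16
x - y = 21/16 - -14 = 245/16

245/16


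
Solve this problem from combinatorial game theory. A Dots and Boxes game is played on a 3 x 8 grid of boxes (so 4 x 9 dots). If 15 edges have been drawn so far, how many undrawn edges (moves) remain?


Grid: 3 x 8 boxes, i.e. 4 rows and 9 columns of dots.
Horizontal edges: (rows + 1) * cols = 4 * 8 = 32
Vertical edges: rows * (cols + 1) = 3 * 9 = 27
Total edges: 32 + 27 = 59
Edges drawn: 15
Remaining: 59 - 15 = 44

44


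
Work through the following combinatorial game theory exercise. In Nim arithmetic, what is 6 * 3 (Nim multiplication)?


Nim multiplication is bilinear over XOR: (u XOR v) * w = (u*w) XOR (v*w).
So we split each operand into its bit components and XOR the pairwise Nim products.
6 = 2 + 4 (as XOR of powers of 2).
3 = 1 + 2 (as XOR of powers of 2).
Using the standard Nim-product table on single bits:
  2*2 = 3,   2*4 = 8,   2*8 = 12,
  4*4 = 6,   4*8 = 11,  8*8 = 13,
and  1*x = x (identity), k*l = l*k (commutative).
Pairwise Nim products:
  2 * 1 = 2
  2 * 2 = 3
  4 * 1 = 4
  4 * 2 = 8
XOR them: 2 XOR 3 XOR 4 XOR 8 = 13.
Result: 6 * 3 = 13 (in Nim).

13


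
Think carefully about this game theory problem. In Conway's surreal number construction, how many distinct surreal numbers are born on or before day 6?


Day 0: {|} = 0 is born. Count = 1.
Day n: the number of surreal numbers born by day n is 2^(n+1) - 1.
By day 0: 2^1 - 1 = 1
By day 1: 2^2 - 1 = 3
By day 2: 2^3 - 1 = 7
By day 3: 2^4 - 1 = 15
By day 4: 2^5 - 1 = 31
By day 5: 2^6 - 1 = 63
By day 6: 2^7 - 1 = 127
By day 6: 127 surreal numbers.

127


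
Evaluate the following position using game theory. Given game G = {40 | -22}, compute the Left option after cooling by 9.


Original game: {40 | -22} (a switch {a | b} with a > b).
Cooling by t (for t below the temperature (a - b)/2 = 31) taxes each move by t: {a | b} cooled by t is {a - t | b + t}.
Cooling amount: t = 9
Cooled Left option: 40 - 9 = 31
Cooled Right option: -22 + 9 = -13
Cooled game: {31 | -13}
Left option = 31

31


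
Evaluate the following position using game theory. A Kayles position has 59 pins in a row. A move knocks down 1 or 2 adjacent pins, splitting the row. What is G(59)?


Kayles: a move removes 1 or 2 adjacent pins from a contiguous row.
Removing pins from a row of k leaves two independent rows (a, b) with a + b = k - 1 (one pin) or a + b = k - 2 (two pins); an end removal gives a = 0.
By Sprague-Grundy, G(k) = mex{ G(a) XOR G(b) } over all these splits. G(0) = 0.
G(1): splits (0,0):0^0=0 -> mex({0}) = 1
G(2): splits (0,1):0^1=1 (0,0):0^0=0 -> mex({0, 1}) = 2
G(3): splits (0,2):0^2=2 (1,1):1^1=0 (0,1):0^1=1 -> mex({0, 1, 2}) = 3
G(4): splits (0,3):0^3=3 (1,2):1^2=3 (0,2):0^2=2 (1,1):1^1=0 -> mex({0, 2, 3}) = 1
G(5): splits (0,4):0^1=1 (1,3):1^3=2 (2,2):2^2=0 (0,3):0^3=3 (1,2):1^2=3 -> mex({0, 1, 2, 3}) = 4
G(6) = mex({0, 1, 2, 4}) = 3
G(7) = mex({0, 1, 3, 4, 5}) = 2
G(8) = mex({0, 2, 3, 5, 6}) = 1
G(9) = mex({0, 1, 2, 3, 6, 7}) = 4
G(10) = mex({0, 1, 3, 4, 5, 7}) = 2
G(11) = mex({0, 1, 2, 3, 4, 5}) = 6
G(12) = mex({0, 1, 2, 3, 5, 6, 7}) = 4
G(13) = mex({0, 2, 3, 4, 6, 7}) = 1
G(14) = mex({0, 1, 4, 5, 6, 7}) = 2
G(15) = mex({0, 1, 2, 3, 4, 5, 6}) = 7
G(16) = mex({0, 2, 3, 5, 6, 7}) = 1
G(17) = mex({0, 1, 2, 3, 5, 6, 7}) = 4
G(18) = mex({0, 1, 2, 4, 5, 6}) = 3
G(19) = mex({0, 1, 3, 4, 5, 7}) = 2
G(20) = mex({0, 2, 3, 4, 5, 6, 7}) = 1
G(21) = mex({0, 1, 2, 3, 5, 6, 7}) = 4
G(22) = mex({0, 1, 2, 3, 4, 5, 7}) = 6
G(23) = mex({0, 1, 2, 3, 4, 5, 6}) = 7
G(24) = mex({0, 1, 2, 3, 5, 6, 7}) = 4
G(25) = mex({0, 2, 3, 4, 6, 7}) = 1
G(26) = mex({0, 1, 3, 4, 5, 6, 7}) = 2
G(27) = mex({0, 1, 2, 3, 4, 5, 6, 7}) = 8
G(28) = mex({0, 1, 2, 3, 4, 6, 7, 8}) = 5
G(29) = mex({0, 1, 2, 3, 5, 6, 7, 8, 9}) = 4
G(30) = mex({0, 1, 2, 3, 4, 5, 6, 9, 10}) = 7
G(31) = mex({0, 1, 3, 4, 5, 7, 10, 11}) = 2
G(32) = mex({0, 2, 3, 4, 5, 6, 7, 9, 11}) = 1
G(33) = mex({0, 1, 2, 3, 4, 5, 6, 7, 9, 12}) = 8
G(34) = mex({0, 1, 2, 3, 4, 5, 7, 8, 11, 12}) = 6
G(35) = mex({0, 1, 2, 3, 4, 5, 6, 8, 9, 10, 11}) = 7
G(36) = mex({0, 1, 2, 3, 5, 6, 7, 9, 10}) = 4
G(37) = mex({0, 2, 3, 4, 6, 7, 9, 10, 11, 12}) = 1
G(38) = mex({0, 1, 3, 4, 5, 6, 7, 9, 10, 11, 12}) = 2
G(39) = mex({0, 1, 2, 4, 5, 6, 7, 9, 10, 12, 14}) = 3
G(40) = mex({0, 2, 3, 4, 6, 7, 11, 12, 14}) = 1
G(41) = mex({0, 1, 2, 3, 5, 6, 7, 9, 10, 11, 12}) = 4
G(42) = mex({0, 1, 2, 3, 4, 5, 6, 9, 10}) = 7
G(43) = mex({0, 1, 3, 4, 5, 7, 9, 10, 12, 15}) = 2
G(44) = mex({0, 2, 3, 4, 5, 6, 7, 9, 10, 12, 15}) = 1
G(45) = mex({0, 1, 2, 3, 4, 5, 6, 7, 9, 10, 12, 14}) = 8
G(46) = mex({0, 1, 3, 4, 5, 7, 8, 11, 12, 14}) = 2
G(47) = mex({0, 1, 2, 3, 4, 5, 6, 8, 9, 10, 11, 12}) = 7
G(48) = mex({0, 1, 2, 3, 5, 6, 7, 9, 10}) = 4
G(49) = mex({0, 2, 3, 4, 6, 7, 9, 10, 11, 12, 15}) = 1
G(50) = mex({0, 1, 4, 5, 6, 7, 9, 11, 12, 14, 15}) = 2
G(51) = mex({0, 1, 2, 3, 4, 5, 6, 7, 9, 12, 14, 15}) = 8
G(52) = mex({0, 2, 3, 4, 5, 6, 7, 8, 11, 12, 15}) = 1
G(53) = mex({0, 1, 2, 3, 5, 6, 7, 8, 9, 10, 11, 12}) = 4
G(54) = mex({0, 1, 2, 3, 4, 5, 6, 9, 10}) = 7
G(55) = mex({0, 1, 3, 4, 5, 7, 9, 10, 11, 12}) = 2
G(56) = mex({0, 2, 3, 4, 5, 6, 7, 9, 10, 11, 12, 13, 14}) = 1
G(57) = mex({0, 1, 2, 3, 5, 6, 7, 9, 10, 12, 13, 14, 15}) = 4
G(58) = mex({0, 1, 3, 4, 5, 7, 11, 12, 14, 15}) = 2
G(59) = mex({0, 1, 2, 3, 4, 5, 6, 9, 10, 11, 12, 15}) = 7
Therefore G(59) = 7.

7


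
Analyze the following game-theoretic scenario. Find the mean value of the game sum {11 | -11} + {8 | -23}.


G1 = {11 | -11}, G2 = {8 | -23}
Each is a switch {a | b} with numbers a > b; its mean value is (a + b)/2, and mean value is additive over game sums: m(G1 + G2) = m(G1) + m(G2).
Mean of G1 = (11 + (-11))/2 = 0/2 = 0
Mean of G2 = (8 + (-23))/2 = -15/2 = -15/2
Mean of G1 + G2 = 0 + -15/2 = -15/2

-15/2


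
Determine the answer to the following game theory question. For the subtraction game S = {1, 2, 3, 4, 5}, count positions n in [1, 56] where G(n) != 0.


Subtraction set S = {1, 2, 3, 4, 5}, so G(n) = n mod 6.
G(n) = 0 when n is a multiple of 6.
Multiples of 6 in [1, 56]: 9
N-positions (nonzero Grundy) = 56 - 9 = 47

47


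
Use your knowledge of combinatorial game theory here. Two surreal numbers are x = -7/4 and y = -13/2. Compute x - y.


x = -7/4, y = -13/2
Converting to common denominator: 4
x = -7/4, y = -26/4
x - y = -7/4 - -13/2 = 19/4

19/4


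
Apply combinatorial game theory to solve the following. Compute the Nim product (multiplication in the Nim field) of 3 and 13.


Nim multiplication is bilinear over XOR: (u XOR v) * w = (u*w) XOR (v*w).
So we split each operand into its bit components and XOR the pairwise Nim products.
3 = 1 + 2 (as XOR of powers of 2).
13 = 1 + 4 + 8 (as XOR of powers of 2).
Using the standard Nim-product table on single bits:
  2*2 = 3,   2*4 = 8,   2*8 = 12,
  4*4 = 6,   4*8 = 11,  8*8 = 13,
and  1*x = x (identity), k*l = l*k (commutative).
Pairwise Nim products:
  1 * 1 = 1
  1 * 4 = 4
  1 * 8 = 8
  2 * 1 = 2
  2 * 4 = 8
  2 * 8 = 12
XOR them: 1 XOR 4 XOR 8 XOR 2 XOR 8 XOR 12 = 11.
Result: 3 * 13 = 11 (in Nim).

11


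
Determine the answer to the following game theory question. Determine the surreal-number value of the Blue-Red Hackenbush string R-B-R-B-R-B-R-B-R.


Edges (from ground): R-B-R-B-R-B-R-B-R
By Berlekamp's sign-expansion rule, a Blue-Red Hackenbush stalk has the value of the surreal number whose sign sequence is the edge sequence with B -> + and R -> -.
Sign sequence: -+-+-+-+-
Trace the sign expansion in the surreal number tree, starting from 0:
Edge 1: R (sign -) -> bounds (-inf, 0), value = -1
Edge 2: B (sign +) -> bounds (-1, 0), value = -1/2
Edge 3: R (sign -) -> bounds (-1, -1/2), value = -3/4
Edge 4: B (sign +) -> bounds (-3/4, -1/2), value = -5/8
Edge 5: R (sign -) -> bounds (-3/4, -5/8), value = -11/16
Edge 6: B (sign +) -> bounds (-11/16, -5/8), value = -21/32
Edge 7: R (sign -) -> bounds (-11/16, -21/32), value = -43/64
Edge 8: B (sign +) -> bounds (-43/64, -21/32), value = -85/128
Edge 9: R (sign -) -> bounds (-43/64, -85/128), value = -171/256
Game value = -171/256

-171/256


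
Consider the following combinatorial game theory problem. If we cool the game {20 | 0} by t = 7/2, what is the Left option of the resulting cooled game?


Original game: {20 | 0} (a switch {a | b} with a > b).
Cooling by t (for t below the temperature (a - b)/2 = 10) taxes each move by t: {a | b} cooled by t is {a - t | b + t}.
Cooling amount: t = 7/2
Cooled Left option: 20 - 7/2 = 33/2
Cooled Right option: 0 + 7/2 = 7/2
Cooled game: {33/2 | 7/2}
Left option = 33/2

33/2


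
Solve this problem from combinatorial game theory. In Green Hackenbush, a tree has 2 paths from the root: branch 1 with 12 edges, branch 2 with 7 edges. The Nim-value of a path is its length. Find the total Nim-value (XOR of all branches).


The tree has 2 branches from the ground vertex.
In Green Hackenbush, the Nim-value of a simple path of length k is k.
Branch 1: length 12, Nim-value = 12
Branch 2: length 7, Nim-value = 7
Total Nim-value = XOR of all branch values:
0 XOR 12 = 12
12 XOR 7 = 11
Nim-value of the tree = 11

11


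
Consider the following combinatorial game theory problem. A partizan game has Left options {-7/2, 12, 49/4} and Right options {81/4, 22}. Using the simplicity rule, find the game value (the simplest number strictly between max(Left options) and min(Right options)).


Left options: {-7/2, 12, 49/4}, max = 49/4
Right options: {81/4, 22}, min = 81/4
All options are numbers and max(Left) < min(Right), so by the simplicity theorem the value is the simplest (earliest-born) number strictly between 49/4 and 81/4.
Integers 13 through 20 all lie strictly between 49/4 and 81/4.
Among integers, the simplest (lowest birthday = smallest |n|; 0 is born on day 0, +-n on day n) is 13.
No non-integer in the interval can be simpler: if x is a non-integer in the interval, then floor(x) or ceil(x) also lies in the interval (the interval contains an integer), and both are proper prefixes of x's sign expansion, i.e. born earlier. So the game value is 13.
Game value = 13

13


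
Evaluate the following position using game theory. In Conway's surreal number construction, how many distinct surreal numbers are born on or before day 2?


Day 0: {|} = 0 is born. Count = 1.
Day n: the number of surreal numbers born by day n is 2^(n+1) - 1.
By day 0: 2^1 - 1 = 1
By day 1: 2^2 - 1 = 3
By day 2: 2^3 - 1 = 7
By day 2: 7 surreal numbers.

7


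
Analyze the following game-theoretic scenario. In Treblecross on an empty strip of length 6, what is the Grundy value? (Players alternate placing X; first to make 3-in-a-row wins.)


Treblecross: place X on empty cells; 3-in-a-row wins.
Playing within two cells of an existing X lets the opponent win at once, so sensible play treats the cells i-2..i+2 around each X as dead. The player left with no safe cell loses, so this is a normal-play take-away game on strips of safe cells.
Placing X at cell i (0-indexed) of a strip of k safe cells leaves independent strips of sizes max(0, i-2) and max(0, k-i-3). Hence G(k) = mex{ G(max(0,i-2)) XOR G(max(0,k-i-3)) : 0 <= i < k }, with G(0) = 0.
G(1): splits (0,0):0^0=0 -> mex({0}) = 1
G(2): splits (0,0):0^0=0 -> mex({0}) = 1
G(3): splits (0,0):0^0=0 -> mex({0}) = 1
G(4): splits (0,1):0^1=1 (0,0):0^0=0 -> mex({0, 1}) = 2
G(5): splits (0,2):0^1=1 (0,1):0^1=1 (0,0):0^0=0 -> mex({0, 1}) = 2
G(6) = mex({1}) = 0
Therefore G(6) = 0.

0


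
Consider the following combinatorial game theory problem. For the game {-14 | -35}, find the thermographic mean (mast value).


Game = {-14 | -35}, a switch {a | b} with numbers a > b.
Its thermograph has left wall a - t and right wall b + t, which meet at t = (a - b)/2, where both equal (a + b)/2. So the mast (mean value) is at (a + b)/2.
Mean = (-14 + (-35))/2 = -49/2 = -49/2

-49/2


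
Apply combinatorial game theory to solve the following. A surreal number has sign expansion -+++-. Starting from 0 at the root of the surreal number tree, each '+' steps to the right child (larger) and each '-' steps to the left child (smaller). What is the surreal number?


Sign expansion: -+++-
Rule: track bounds (lo, hi), initially (-inf, +inf). On '+', the current value becomes lo and we move to the simplest number in (value, hi): value + 1 if hi = +inf, otherwise the midpoint (value + hi)/2. On '-', the current value becomes hi and we move to value - 1 if lo = -inf, otherwise the midpoint (lo + value)/2.
Start at 0.
Step 1: sign = -, move left. Bounds: (-inf, 0). Value = -1
Step 2: sign = +, move right. Bounds: (-1, 0). Value = -1/2
Step 3: sign = +, move right. Bounds: (-1/2, 0). Value = -1/4
Step 4: sign = +, move right. Bounds: (-1/4, 0). Value = -1/8
Step 5: sign = -, move left. Bounds: (-1/4, -1/8). Value = -3/16
The surreal number with sign expansion -+++- is -3/16.

-3/16


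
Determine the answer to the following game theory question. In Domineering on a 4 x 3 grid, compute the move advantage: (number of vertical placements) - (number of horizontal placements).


Board is 4 x 3 (rows x cols).
Left (vertical) placements: (rows-1) * cols = 3 * 3 = 9
Right (horizontal) placements: rows * (cols-1) = 4 * 2 = 8
Advantage = Left - Right = 9 - 8 = 1

1


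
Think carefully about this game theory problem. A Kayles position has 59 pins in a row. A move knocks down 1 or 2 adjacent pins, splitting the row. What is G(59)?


Kayles: a move removes 1 or 2 adjacent pins from a contiguous row.
Removing pins from a row of k leaves two independent rows (a, b) with a + b = k - 1 (one pin) or a + b = k - 2 (two pins); an end removal gives a = 0.
By Sprague-Grundy, G(k) = mex{ G(a) XOR G(b) } over all these splits. G(0) = 0.
G(1): splits (0,0):0^0=0 -> mex({0}) = 1
G(2): splits (0,1):0^1=1 (0,0):0^0=0 -> mex({0, 1}) = 2
G(3): splits (0,2):0^2=2 (1,1):1^1=0 (0,1):0^1=1 -> mex({0, 1, 2}) = 3
G(4): splits (0,3):0^3=3 (1,2):1^2=3 (0,2):0^2=2 (1,1):1^1=0 -> mex({0, 2, 3}) = 1
G(5): splits (0,4):0^1=1 (1,3):1^3=2 (2,2):2^2=0 (0,3):0^3=3 (1,2):1^2=3 -> mex({0, 1, 2, 3}) = 4
G(6) = mex({0, 1, 2, 4}) = 3
G(7) = mex({0, 1, 3, 4, 5}) = 2
G(8) = mex({0, 2, 3, 5, 6}) = 1
G(9) = mex({0, 1, 2, 3, 6, 7}) = 4
G(10) = mex({0, 1, 3, 4, 5, 7}) = 2
G(11) = mex({0, 1, 2, 3, 4, 5}) = 6
G(12) = mex({0, 1, 2, 3, 5, 6, 7}) = 4
G(13) = mex({0, 2, 3, 4, 6, 7}) = 1
G(14) = mex({0, 1, 4, 5, 6, 7}) = 2
G(15) = mex({0, 1, 2, 3, 4, 5, 6}) = 7
G(16) = mex({0, 2, 3, 5, 6, 7}) = 1
G(17) = mex({0, 1, 2, 3, 5, 6, 7}) = 4
G(18) = mex({0, 1, 2, 4, 5, 6}) = 3
G(19) = mex({0, 1, 3, 4, 5, 7}) = 2
G(20) = mex({0, 2, 3, 4, 5, 6, 7}) = 1
G(21) = mex({0, 1, 2, 3, 5, 6, 7}) = 4
G(22) = mex({0, 1, 2, 3, 4, 5, 7}) = 6
G(23) = mex({0, 1, 2, 3, 4, 5, 6}) = 7
G(24) = mex({0, 1, 2, 3, 5, 6, 7}) = 4
G(25) = mex({0, 2, 3, 4, 6, 7}) = 1
G(26) = mex({0, 1, 3, 4, 5, 6, 7}) = 2
G(27) = mex({0, 1, 2, 3, 4, 5, 6, 7}) = 8
G(28) = mex({0, 1, 2, 3, 4, 6, 7, 8}) = 5
G(29) = mex({0, 1, 2, 3, 5, 6, 7, 8, 9}) = 4
G(30) = mex({0, 1, 2, 3, 4, 5, 6, 9, 10}) = 7
G(31) = mex({0, 1, 3, 4, 5, 7, 10, 11}) = 2
G(32) = mex({0, 2, 3, 4, 5, 6, 7, 9, 11}) = 1
G(33) = mex({0, 1, 2, 3, 4, 5, 6, 7, 9, 12}) = 8
G(34) = mex({0, 1, 2, 3, 4, 5, 7, 8, 11, 12}) = 6
G(35) = mex({0, 1, 2, 3, 4, 5, 6, 8, 9, 10, 11}) = 7
G(36) = mex({0, 1, 2, 3, 5, 6, 7, 9, 10}) = 4
G(37) = mex({0, 2, 3, 4, 6, 7, 9, 10, 11, 12}) = 1
G(38) = mex({0, 1, 3, 4, 5, 6, 7, 9, 10, 11, 12}) = 2
G(39) = mex({0, 1, 2, 4, 5, 6, 7, 9, 10, 12, 14}) = 3
G(40) = mex({0, 2, 3, 4, 6, 7, 11, 12, 14}) = 1
G(41) = mex({0, 1, 2, 3, 5, 6, 7, 9, 10, 11, 12}) = 4
G(42) = mex({0, 1, 2, 3, 4, 5, 6, 9, 10}) = 7
G(43) = mex({0, 1, 3, 4, 5, 7, 9, 10, 12, 15}) = 2
G(44) = mex({0, 2, 3, 4, 5, 6, 7, 9, 10, 12, 15}) = 1
G(45) = mex({0, 1, 2, 3, 4, 5, 6, 7, 9, 10, 12, 14}) = 8
G(46) = mex({0, 1, 3, 4, 5, 7, 8, 11, 12, 14}) = 2
G(47) = mex({0, 1, 2, 3, 4, 5, 6, 8, 9, 10, 11, 12}) = 7
G(48) = mex({0, 1, 2, 3, 5, 6, 7, 9, 10}) = 4
G(49) = mex({0, 2, 3, 4, 6, 7, 9, 10, 11, 12, 15}) = 1
G(50) = mex({0, 1, 4, 5, 6, 7, 9, 11, 12, 14, 15}) = 2
G(51) = mex({0, 1, 2, 3, 4, 5, 6, 7, 9, 12, 14, 15}) = 8
G(52) = mex({0, 2, 3, 4, 5, 6, 7, 8, 11, 12, 15}) = 1
G(53) = mex({0, 1, 2, 3, 5, 6, 7, 8, 9, 10, 11, 12}) = 4
G(54) = mex({0, 1, 2, 3, 4, 5, 6, 9, 10}) = 7
G(55) = mex({0, 1, 3, 4, 5, 7, 9, 10, 11, 12}) = 2
G(56) = mex({0, 2, 3, 4, 5, 6, 7, 9, 10, 11, 12, 13, 14}) = 1
G(57) = mex({0, 1, 2, 3, 5, 6, 7, 9, 10, 12, 13, 14, 15}) = 4
G(58) = mex({0, 1, 3, 4, 5, 7, 11, 12, 14, 15}) = 2
G(59) = mex({0, 1, 2, 3, 4, 5, 6, 9, 10, 11, 12, 15}) = 7
Therefore G(59) = 7.

7


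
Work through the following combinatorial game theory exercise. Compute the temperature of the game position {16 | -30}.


The game is {16 | -30}, a switch {a | b} with numbers a > b.
Cooling {a | b} by t gives {a - t | b + t}, which stops being hot when a - t = b + t, i.e. at t = (a - b)/2. So the temperature of a switch is (a - b)/2.
Temperature = (Left option - Right option) / 2
= (16 - (-30)) / 2
= 46 / 2
= 23

23


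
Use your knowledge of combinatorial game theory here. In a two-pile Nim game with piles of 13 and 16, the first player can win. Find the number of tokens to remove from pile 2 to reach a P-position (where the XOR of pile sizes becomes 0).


Piles: 13 and 16
Current XOR: 13 XOR 16 = 29 (non-zero, so this is an N-position).
To make the XOR zero, we need to find a move that balances the piles.
For pile 2 (size 16): target = 16 XOR 29 = 13
We reduce pile 2 from 16 to 13.
Tokens removed: 16 - 13 = 3
Verification: 13 XOR 13 = 0

3


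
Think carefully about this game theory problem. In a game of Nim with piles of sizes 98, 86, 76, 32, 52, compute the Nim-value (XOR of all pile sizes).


We need the XOR (exclusive or) of all pile sizes.
After XOR-ing pile 1 (size 98): 0 XOR 98 = 98
After XOR-ing pile 2 (size 86): 98 XOR 86 = 52
After XOR-ing pile 3 (size 76): 52 XOR 76 = 120
After XOR-ing pile 4 (size 32): 120 XOR 32 = 88
After XOR-ing pile 5 (size 52): 88 XOR 52 = 108
The Nim-value of this position is 108.

108


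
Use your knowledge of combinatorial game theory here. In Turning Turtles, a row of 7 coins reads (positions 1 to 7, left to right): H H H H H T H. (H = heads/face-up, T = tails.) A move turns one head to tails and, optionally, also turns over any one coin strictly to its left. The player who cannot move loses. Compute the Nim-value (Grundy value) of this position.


Coins: H H H H H T H
Key fact: a single head at position k behaves exactly like a Nim heap of size k (turning it to T and optionally flipping a coin at j < k corresponds to moving the heap from k to j, or to 0), and heads combine as a disjunctive sum (two heads at the same place would cancel, matching j XOR j = 0). So the Nim-value is the XOR of the 1-indexed positions of the heads.
Face-up positions (1-indexed): [1, 2, 3, 4, 5, 7]
XOR 0 with 1: 0 XOR 1 = 1
XOR 1 with 2: 1 XOR 2 = 3
XOR 3 with 3: 3 XOR 3 = 0
XOR 0 with 4: 0 XOR 4 = 4
XOR 4 with 5: 4 XOR 5 = 1
XOR 1 with 7: 1 XOR 7 = 6
Nim-value = 6

6


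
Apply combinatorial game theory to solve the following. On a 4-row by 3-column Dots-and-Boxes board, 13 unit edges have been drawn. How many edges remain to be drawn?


Grid: 4 x 3 boxes, i.e. 5 rows and 4 columns of dots.
Horizontal edges: (rows + 1) * cols = 5 * 3 = 15
Vertical edges: rows * (cols + 1) = 4 * 4 = 16
Total edges: 15 + 16 = 31
Edges drawn: 13
Remaining: 31 - 13 = 18

18


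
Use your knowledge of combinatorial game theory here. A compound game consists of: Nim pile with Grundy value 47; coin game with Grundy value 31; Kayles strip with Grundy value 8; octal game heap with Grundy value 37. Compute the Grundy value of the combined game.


By the Sprague-Grundy theorem, the Grundy value of a sum of games is the XOR of individual Grundy values.
Nim pile: Grundy value = 47. Running XOR: 0 XOR 47 = 47
coin game: Grundy value = 31. Running XOR: 47 XOR 31 = 48
Kayles strip: Grundy value = 8. Running XOR: 48 XOR 8 = 56
octal game heap: Grundy value = 37. Running XOR: 56 XOR 37 = 29
The combined Grundy value is 29.

29


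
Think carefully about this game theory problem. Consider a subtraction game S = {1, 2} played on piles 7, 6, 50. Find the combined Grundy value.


Subtraction set: {1, 2}
For this subtraction set, G(n) = n mod 3 (period = max + 1 = 3).
Pile 1 (size 7): G(7) = 7 mod 3 = 1
Pile 2 (size 6): G(6) = 6 mod 3 = 0
Pile 3 (size 50): G(50) = 50 mod 3 = 2
Total Grundy value = XOR of all: 1 XOR 0 XOR 2 = 3

3


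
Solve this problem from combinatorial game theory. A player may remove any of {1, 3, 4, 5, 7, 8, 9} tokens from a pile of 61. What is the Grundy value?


The subtraction set is S = {1, 3, 4, 5, 7, 8, 9}.
G(k) = mex{ G(k - s) : s in S, s <= k }. We compute iteratively: G(0) = 0.
G(1) = mex({0}) = 1
G(2) = mex({1}) = 0
G(3) = mex({0}) = 1
G(4) = mex({0, 1}) = 2
G(5) = mex({0, 1, 2}) = 3
G(6) = mex({0, 1, 3}) = 2
G(7) = mex({0, 1, 2}) = 3
G(8) = mex({0, 1, 2, 3}) = 4
G(9) = mex({0, 1, 2, 3, 4}) = 5
G(10) = mex({0, 1, 2, 3, 5}) = 4
G(11) = mex({0, 1, 2, 3, 4}) = 5
G(12) = mex({1, 2, 3, 4, 5}) = 0
G(13) = mex({0, 2, 3, 4, 5}) = 1
G(14) = mex({1, 2, 3, 4, 5}) = 0
G(15) = mex({0, 2, 3, 4, 5}) = 1
G(16) = mex({0, 1, 3, 4, 5}) = 2
G(17) = mex({0, 1, 2, 4, 5}) = 3
G(18) = mex({0, 1, 3, 4, 5}) = 2
G(19) = mex({0, 1, 2, 4, 5}) = 3
G(20) = mex({0, 1, 2, 3, 5}) = 4
Observe that G(12)..G(20) = 0, 1, 0, 1, 2, 3, 2, 3, 4 repeats G(0)..G(8) = 0, 1, 0, 1, 2, 3, 2, 3, 4.
For k >= max(S) = 9, G(k) is determined by the previous 9 values G(k-9)..G(k-1); a window of 9 consecutive values has recurred shifted by 12, so by induction G(k + 12) = G(k) for all k >= 0: the sequence is periodic from the start with period 12.
One period: G(0..11) = 0, 1, 0, 1, 2, 3, 2, 3, 4, 5, 4, 5.
61 mod 12 = 1, so G(61) = G(1) = 1.

1


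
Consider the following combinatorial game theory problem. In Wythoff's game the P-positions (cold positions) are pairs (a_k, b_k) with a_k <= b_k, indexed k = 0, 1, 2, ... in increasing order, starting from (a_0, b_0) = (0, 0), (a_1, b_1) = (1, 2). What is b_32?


By Wythoff's theorem, a_k = floor(k * phi) and b_k = floor(k * phi^2) = a_k + k, where phi = (1 + sqrt(5))/2 is the golden ratio.
phi = (1 + sqrt(5))/2 = 1.618034
phi^2 = phi + 1 = 2.618034
k = 32
k * phi^2 = 32 * 2.618034 = 83.777088
b_32 = floor(k * phi^2) = 83 (check: a_32 + k = 51 + 32 = 83)

83


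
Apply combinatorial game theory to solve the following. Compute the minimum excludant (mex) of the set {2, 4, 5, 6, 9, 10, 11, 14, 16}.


Set = {2, 4, 5, 6, 9, 10, 11, 14, 16}
0 is NOT in the set. This is the mex.
mex = 0

0


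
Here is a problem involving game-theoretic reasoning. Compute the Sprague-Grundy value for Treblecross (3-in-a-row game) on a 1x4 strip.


Treblecross: place X on empty cells; 3-in-a-row wins.
Playing within two cells of an existing X lets the opponent win at once, so sensible play treats the cells i-2..i+2 around each X as dead. The player left with no safe cell loses, so this is a normal-play take-away game on strips of safe cells.
Placing X at cell i (0-indexed) of a strip of k safe cells leaves independent strips of sizes max(0, i-2) and max(0, k-i-3). Hence G(k) = mex{ G(max(0,i-2)) XOR G(max(0,k-i-3)) : 0 <= i < k }, with G(0) = 0.
G(1): splits (0,0):0^0=0 -> mex({0}) = 1
G(2): splits (0,0):0^0=0 -> mex({0}) = 1
G(3): splits (0,0):0^0=0 -> mex({0}) = 1
G(4): splits (0,1):0^1=1 (0,0):0^0=0 -> mex({0, 1}) = 2
Therefore G(4) = 2.

2


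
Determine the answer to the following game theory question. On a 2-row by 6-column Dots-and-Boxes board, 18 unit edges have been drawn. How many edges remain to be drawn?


Grid: 2 x 6 boxes, i.e. 3 rows and 7 columns of dots.
Horizontal edges: (rows + 1) * cols = 3 * 6 = 18
Vertical edges: rows * (cols + 1) = 2 * 7 = 14
Total edges: 18 + 14 = 32
Edges drawn: 18
Remaining: 32 - 18 = 14

14


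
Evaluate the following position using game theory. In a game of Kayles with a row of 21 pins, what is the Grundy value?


Kayles: a move removes 1 or 2 adjacent pins from a contiguous row.
Removing pins from a row of k leaves two independent rows (a, b) with a + b = k - 1 (one pin) or a + b = k - 2 (two pins); an end removal gives a = 0.
By Sprague-Grundy, G(k) = mex{ G(a) XOR G(b) } over all these splits. G(0) = 0.
G(1): splits (0,0):0^0=0 -> mex({0}) = 1
G(2): splits (0,1):0^1=1 (0,0):0^0=0 -> mex({0, 1}) = 2
G(3): splits (0,2):0^2=2 (1,1):1^1=0 (0,1):0^1=1 -> mex({0, 1, 2}) = 3
G(4): splits (0,3):0^3=3 (1,2):1^2=3 (0,2):0^2=2 (1,1):1^1=0 -> mex({0, 2, 3}) = 1
G(5): splits (0,4):0^1=1 (1,3):1^3=2 (2,2):2^2=0 (0,3):0^3=3 (1,2):1^2=3 -> mex({0, 1, 2, 3}) = 4
G(6) = mex({0, 1, 2, 4}) = 3
G(7) = mex({0, 1, 3, 4, 5}) = 2
G(8) = mex({0, 2, 3, 5, 6}) = 1
G(9) = mex({0, 1, 2, 3, 6, 7}) = 4
G(10) = mex({0, 1, 3, 4, 5, 7}) = 2
G(11) = mex({0, 1, 2, 3, 4, 5}) = 6
G(12) = mex({0, 1, 2, 3, 5, 6, 7}) = 4
G(13) = mex({0, 2, 3, 4, 6, 7}) = 1
G(14) = mex({0, 1, 4, 5, 6, 7}) = 2
G(15) = mex({0, 1, 2, 3, 4, 5, 6}) = 7
G(16) = mex({0, 2, 3, 5, 6, 7}) = 1
G(17) = mex({0, 1, 2, 3, 5, 6, 7}) = 4
G(18) = mex({0, 1, 2, 4, 5, 6}) = 3
G(19) = mex({0, 1, 3, 4, 5, 7}) = 2
G(20) = mex({0, 2, 3, 4, 5, 6, 7}) = 1
G(21) = mex({0, 1, 2, 3, 5, 6, 7}) = 4
Therefore G(21) = 4.

4


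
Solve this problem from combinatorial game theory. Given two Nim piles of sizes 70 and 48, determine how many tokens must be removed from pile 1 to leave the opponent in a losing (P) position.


Piles: 70 and 48
Current XOR: 70 XOR 48 = 118 (non-zero, so this is an N-position).
To make the XOR zero, we need to find a move that balances the piles.
For pile 1 (size 70): target = 70 XOR 118 = 48
We reduce pile 1 from 70 to 48.
Tokens removed: 70 - 48 = 22
Verification: 48 XOR 48 = 0

22


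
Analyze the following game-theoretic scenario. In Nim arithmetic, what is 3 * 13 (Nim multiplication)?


Nim multiplication is bilinear over XOR: (u XOR v) * w = (u*w) XOR (v*w).
So we split each operand into its bit components and XOR the pairwise Nim products.
3 = 1 + 2 (as XOR of powers of 2).
13 = 1 + 4 + 8 (as XOR of powers of 2).
Using the standard Nim-product table on single bits:
  2*2 = 3,   2*4 = 8,   2*8 = 12,
  4*4 = 6,   4*8 = 11,  8*8 = 13,
and  1*x = x (identity), k*l = l*k (commutative).
Pairwise Nim products:
  1 * 1 = 1
  1 * 4 = 4
  1 * 8 = 8
  2 * 1 = 2
  2 * 4 = 8
  2 * 8 = 12
XOR them: 1 XOR 4 XOR 8 XOR 2 XOR 8 XOR 12 = 11.
Result: 3 * 13 = 11 (in Nim).

11


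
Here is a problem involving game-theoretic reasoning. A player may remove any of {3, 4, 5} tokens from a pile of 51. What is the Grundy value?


The subtraction set is S = {3, 4, 5}.
G(k) = mex{ G(k - s) : s in S, s <= k }. We compute iteratively: G(0) = 0.
G(1) = mex({}) = 0
G(2) = mex({}) = 0
G(3) = mex({0}) = 1
G(4) = mex({0}) = 1
G(5) = mex({0}) = 1
G(6) = mex({0, 1}) = 2
G(7) = mex({0, 1}) = 2
G(8) = mex({1}) = 0
G(9) = mex({1, 2}) = 0
G(10) = mex({1, 2}) = 0
G(11) = mex({0, 2}) = 1
G(12) = mex({0, 2}) = 1
Observe that G(8)..G(12) = 0, 0, 0, 1, 1 repeats G(0)..G(4) = 0, 0, 0, 1, 1.
For k >= max(S) = 5, G(k) is determined by the previous 5 values G(k-5)..G(k-1); a window of 5 consecutive values has recurred shifted by 8, so by induction G(k + 8) = G(k) for all k >= 0: the sequence is periodic from the start with period 8.
One period: G(0..7) = 0, 0, 0, 1, 1, 1, 2, 2.
51 mod 8 = 3, so G(51) = G(3) = 1.

1


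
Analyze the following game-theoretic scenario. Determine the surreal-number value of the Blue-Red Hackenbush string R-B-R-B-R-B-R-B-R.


Edges (from ground): R-B-R-B-R-B-R-B-R
By Berlekamp's sign-expansion rule, a Blue-Red Hackenbush stalk has the value of the surreal number whose sign sequence is the edge sequence with B -> + and R -> -.
Sign sequence: -+-+-+-+-
Trace the sign expansion in the surreal number tree, starting from 0:
Edge 1: R (sign -) -> bounds (-inf, 0), value = -1
Edge 2: B (sign +) -> bounds (-1, 0), value = -1/2
Edge 3: R (sign -) -> bounds (-1, -1/2), value = -3/4
Edge 4: B (sign +) -> bounds (-3/4, -1/2), value = -5/8
Edge 5: R (sign -) -> bounds (-3/4, -5/8), value = -11/16
Edge 6: B (sign +) -> bounds (-11/16, -5/8), value = -21/32
Edge 7: R (sign -) -> bounds (-11/16, -21/32), value = -43/64
Edge 8: B (sign +) -> bounds (-43/64, -21/32), value = -85/128
Edge 9: R (sign -) -> bounds (-43/64, -85/128), value = -171/256
Game value = -171/256

-171/256


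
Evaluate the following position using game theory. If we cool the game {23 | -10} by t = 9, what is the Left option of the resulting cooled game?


Original game: {23 | -10} (a switch {a | b} with a > b).
Cooling by t (for t below the temperature (a - b)/2 = 33/2) taxes each move by t: {a | b} cooled by t is {a - t | b + t}.
Cooling amount: t = 9
Cooled Left option: 23 - 9 = 14
Cooled Right option: -10 + 9 = -1
Cooled game: {14 | -1}
Left option = 14

14


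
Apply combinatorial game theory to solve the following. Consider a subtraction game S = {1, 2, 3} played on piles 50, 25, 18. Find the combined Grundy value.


Subtraction set: {1, 2, 3}
For this subtraction set, G(n) = n mod 4 (period = max + 1 = 4).
Pile 1 (size 50): G(50) = 50 mod 4 = 2
Pile 2 (size 25): G(25) = 25 mod 4 = 1
Pile 3 (size 18): G(18) = 18 mod 4 = 2
Total Grundy value = XOR of all: 2 XOR 1 XOR 2 = 1

1


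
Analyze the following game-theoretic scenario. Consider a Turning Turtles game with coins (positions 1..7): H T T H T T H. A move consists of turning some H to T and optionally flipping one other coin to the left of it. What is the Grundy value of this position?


Coins: H T T H T T H
Key fact: a single head at position k behaves exactly like a Nim heap of size k (turning it to T and optionally flipping a coin at j < k corresponds to moving the heap from k to j, or to 0), and heads combine as a disjunctive sum (two heads at the same place would cancel, matching j XOR j = 0). So the Nim-value is the XOR of the 1-indexed positions of the heads.
Face-up positions (1-indexed): [1, 4, 7]
XOR 0 with 1: 0 XOR 1 = 1
XOR 1 with 4: 1 XOR 4 = 5
XOR 5 with 7: 5 XOR 7 = 2
Nim-value = 2

2


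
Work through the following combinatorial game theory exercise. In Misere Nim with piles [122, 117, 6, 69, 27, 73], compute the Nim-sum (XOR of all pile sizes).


We need the XOR (exclusive or) of all pile sizes.
After XOR-ing pile 1 (size 122): 0 XOR 122 = 122
After XOR-ing pile 2 (size 117): 122 XOR 117 = 15
After XOR-ing pile 3 (size 6): 15 XOR 6 = 9
After XOR-ing pile 4 (size 69): 9 XOR 69 = 76
After XOR-ing pile 5 (size 27): 76 XOR 27 = 87
After XOR-ing pile 6 (size 73): 87 XOR 73 = 30
The Nim-value of this position is 30.

30


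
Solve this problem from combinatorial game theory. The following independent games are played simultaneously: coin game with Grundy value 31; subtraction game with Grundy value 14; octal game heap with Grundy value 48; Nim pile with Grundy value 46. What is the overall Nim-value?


By the Sprague-Grundy theorem, the Grundy value of a sum of games is the XOR of individual Grundy values.
coin game: Grundy value = 31. Running XOR: 0 XOR 31 = 31
subtraction game: Grundy value = 14. Running XOR: 31 XOR 14 = 17
octal game heap: Grundy value = 48. Running XOR: 17 XOR 48 = 33
Nim pile: Grundy value = 46. Running XOR: 33 XOR 46 = 15
The combined Grundy value is 15.

15


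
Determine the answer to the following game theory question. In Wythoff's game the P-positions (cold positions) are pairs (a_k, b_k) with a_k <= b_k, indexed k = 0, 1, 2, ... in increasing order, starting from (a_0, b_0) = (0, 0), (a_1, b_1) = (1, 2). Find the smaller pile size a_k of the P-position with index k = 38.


By Wythoff's theorem, a_k = floor(k * phi) and b_k = floor(k * phi^2) = a_k + k, where phi = (1 + sqrt(5))/2 is the golden ratio.
phi = (1 + sqrt(5))/2 = 1.618034
k = 38
k * phi = 38 * 1.618034 = 61.485292
a_38 = floor(k * phi) = 61

61


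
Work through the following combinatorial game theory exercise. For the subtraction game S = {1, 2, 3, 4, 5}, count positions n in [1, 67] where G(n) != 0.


Subtraction set S = {1, 2, 3, 4, 5}, so G(n) = n mod 6.
G(n) = 0 when n is a multiple of 6.
Multiples of 6 in [1, 67]: 11
N-positions (nonzero Grundy) = 67 - 11 = 56

56


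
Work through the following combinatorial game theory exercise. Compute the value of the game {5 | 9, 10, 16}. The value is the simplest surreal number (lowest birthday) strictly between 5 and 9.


Left options: {5}, max = 5
Right options: {9, 10, 16}, min = 9
All options are numbers and max(Left) < min(Right), so by the simplicity theorem the value is the simplest (earliest-born) number strictly between 5 and 9.
Integers 6 through 8 all lie strictly between 5 and 9.
Among integers, the simplest (lowest birthday = smallest |n|; 0 is born on day 0, +-n on day n) is 6.
No non-integer in the interval can be simpler: if x is a non-integer in the interval, then floor(x) or ceil(x) also lies in the interval (the interval contains an integer), and both are proper prefixes of x's sign expansion, i.e. born earlier. So the game value is 6.
Game value = 6

6


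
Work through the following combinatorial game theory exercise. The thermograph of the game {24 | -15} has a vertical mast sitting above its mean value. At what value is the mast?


Game = {24 | -15}, a switch {a | b} with numbers a > b.
Its thermograph has left wall a - t and right wall b + t, which meet at t = (a - b)/2, where both equal (a + b)/2. So the mast (mean value) is at (a + b)/2.
Mean = (24 + (-15))/2 = 9/2 = 9/2

9/2


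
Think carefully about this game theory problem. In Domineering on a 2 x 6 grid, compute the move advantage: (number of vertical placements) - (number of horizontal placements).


Board is 2 x 6 (rows x cols).
Left (vertical) placements: (rows-1) * cols = 1 * 6 = 6
Right (horizontal) placements: rows * (cols-1) = 2 * 5 = 10
Advantage = Left - Right = 6 - 10 = -4

-4


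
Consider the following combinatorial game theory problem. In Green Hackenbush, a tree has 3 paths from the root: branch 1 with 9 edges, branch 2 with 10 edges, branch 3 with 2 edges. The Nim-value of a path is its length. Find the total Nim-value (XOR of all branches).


The tree has 3 branches from the ground vertex.
In Green Hackenbush, the Nim-value of a simple path of length k is k.
Branch 1: length 9, Nim-value = 9
Branch 2: length 10, Nim-value = 10
Branch 3: length 2, Nim-value = 2
Total Nim-value = XOR of all branch values:
0 XOR 9 = 9
9 XOR 10 = 3
3 XOR 2 = 1
Nim-value of the tree = 1

1


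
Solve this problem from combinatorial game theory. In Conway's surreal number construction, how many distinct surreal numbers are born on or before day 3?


Day 0: {|} = 0 is born. Count = 1.
Day n: the number of surreal numbers born by day n is 2^(n+1) - 1.
By day 0: 2^1 - 1 = 1
By day 1: 2^2 - 1 = 3
By day 2: 2^3 - 1 = 7
By day 3: 2^4 - 1 = 15
By day 3: 15 surreal numbers.

15


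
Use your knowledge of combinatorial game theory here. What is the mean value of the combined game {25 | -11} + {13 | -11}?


G1 = {25 | -11}, G2 = {13 | -11}
Each is a switch {a | b} with numbers a > b; its mean value is (a + b)/2, and mean value is additive over game sums: m(G1 + G2) = m(G1) + m(G2).
Mean of G1 = (25 + (-11))/2 = 14/2 = 7
Mean of G2 = (13 + (-11))/2 = 2/2 = 1
Mean of G1 + G2 = 7 + 1 = 8

8


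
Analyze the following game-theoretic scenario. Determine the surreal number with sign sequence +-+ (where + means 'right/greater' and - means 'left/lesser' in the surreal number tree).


Sign expansion: +-+
Rule: track bounds (lo, hi), initially (-inf, +inf). On '+', the current value becomes lo and we move to the simplest number in (value, hi): value + 1 if hi = +inf, otherwise the midpoint (value + hi)/2. On '-', the current value becomes hi and we move to value - 1 if lo = -inf, otherwise the midpoint (lo + value)/2.
Start at 0.
Step 1: sign = +, move right. Bounds: (0, +inf). Value = 1
Step 2: sign = -, move left. Bounds: (0, 1). Value = 1/2
Step 3: sign = +, move right. Bounds: (1/2, 1). Value = 3/4
The surreal number with sign expansion +-+ is 3/4.

3/4


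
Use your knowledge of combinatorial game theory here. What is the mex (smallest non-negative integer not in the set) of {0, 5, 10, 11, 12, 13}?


Set = {0, 5, 10, 11, 12, 13}
0 is in the set.
1 is NOT in the set. This is the mex.
mex = 1

1


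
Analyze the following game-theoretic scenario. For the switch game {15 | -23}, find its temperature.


The game is {15 | -23}, a switch {a | b} with numbers a > b.
Cooling {a | b} by t gives {a - t | b + t}, which stops being hot when a - t = b + t, i.e. at t = (a - b)/2. So the temperature of a switch is (a - b)/2.
Temperature = (Left option - Right option) / 2
= (15 - (-23)) / 2
= 38 / 2
= 19

19


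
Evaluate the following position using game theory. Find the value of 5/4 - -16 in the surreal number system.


x = 5/4, y = -16
Converting to common denominator: 4
x = 5/4, y = -64/4
x - y = 5/4 - -16 = 69/4

69/4


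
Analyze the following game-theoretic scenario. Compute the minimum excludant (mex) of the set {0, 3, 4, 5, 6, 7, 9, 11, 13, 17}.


Set = {0, 3, 4, 5, 6, 7, 9, 11, 13, 17}
0 is in the set.
1 is NOT in the set. This is the mex.
mex = 1

1


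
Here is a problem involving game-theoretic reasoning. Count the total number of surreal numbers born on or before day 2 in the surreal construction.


Day 0: {|} = 0 is born. Count = 1.
Day n: the number of surreal numbers born by day n is 2^(n+1) - 1.
By day 0: 2^1 - 1 = 1
By day 1: 2^2 - 1 = 3
By day 2: 2^3 - 1 = 7
By day 2: 7 surreal numbers.

7
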